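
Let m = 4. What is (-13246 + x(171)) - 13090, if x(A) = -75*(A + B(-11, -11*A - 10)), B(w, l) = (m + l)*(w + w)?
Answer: -3152711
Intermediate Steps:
B(w, l) = 2*w*(4 + l) (B(w, l) = (4 + l)*(w + w) = (4 + l)*(2*w) = 2*w*(4 + l))
x(A) = -9900 - 18225*A (x(A) = -75*(A + 2*(-11)*(4 + (-11*A - 10))) = -75*(A + 2*(-11)*(4 + (-10 - 11*A))) = -75*(A + 2*(-11)*(-6 - 11*A)) = -75*(A + (132 + 242*A)) = -75*(132 + 243*A) = -9900 - 18225*A)
(-13246 + x(171)) - 13090 = (-13246 + (-9900 - 18225*171)) - 13090 = (-13246 + (-9900 - 3116475)) - 13090 = (-13246 - 3126375) - 13090 = -3139621 - 13090 = -3152711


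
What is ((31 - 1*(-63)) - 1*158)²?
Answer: 4096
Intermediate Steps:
((31 - 1*(-63)) - 1*158)² = ((31 + 63) - 158)² = (94 - 158)² = (-64)² = 4096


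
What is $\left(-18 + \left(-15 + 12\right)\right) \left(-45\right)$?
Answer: $945$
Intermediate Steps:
$\left(-18 + \left(-15 + 12\right)\right) \left(-45\right) = \left(-18 - 3\right) \left(-45\right) = \left(-21\right) \left(-45\right) = 945$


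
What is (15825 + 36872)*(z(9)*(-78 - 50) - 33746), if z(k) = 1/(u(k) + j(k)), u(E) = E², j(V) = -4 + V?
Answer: -76470829974/43 ≈ -1.7784e+9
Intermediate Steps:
z(k) = 1/(-4 + k + k²) (z(k) = 1/(k² + (-4 + k)) = 1/(-4 + k + k²))
(15825 + 36872)*(z(9)*(-78 - 50) - 33746) = (15825 + 36872)*((-78 - 50)/(-4 + 9 + 9²) - 33746) = 52697*(-128/(-4 + 9 + 81) - 33746) = 52697*(-128/86 - 33746) = 52697*((1/86)*(-128) - 33746) = 52697*(-64/43 - 33746) = 52697*(-1451142/43) = -76470829974/43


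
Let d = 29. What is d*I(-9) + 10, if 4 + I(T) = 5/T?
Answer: -1099/9 ≈ -122.11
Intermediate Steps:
I(T) = -4 + 5/T
d*I(-9) + 10 = 29*(-4 + 5/(-9)) + 10 = 29*(-4 + 5*(-⅑)) + 10 = 29*(-4 - 5/9) + 10 = 29*(-41/9) + 10 = -1189/9 + 10 = -1099/9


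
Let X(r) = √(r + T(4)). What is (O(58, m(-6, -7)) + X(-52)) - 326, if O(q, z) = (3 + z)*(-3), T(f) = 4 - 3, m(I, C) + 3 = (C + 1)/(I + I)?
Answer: -655/2 + I*√51 ≈ -327.5 + 7.1414*I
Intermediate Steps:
m(I, C) = -3 + (1 + C)/(2*I) (m(I, C) = -3 + (C + 1)/(I + I) = -3 + (1 + C)/((2*I)) = -3 + (1 + C)*(1/(2*I)) = -3 + (1 + C)/(2*I))
T(f) = 1
O(q, z) = -9 - 3*z
X(r) = √(1 + r) (X(r) = √(r + 1) = √(1 + r))
(O(58, m(-6, -7)) + X(-52)) - 326 = ((-9 - 3*(1 - 7 - 6*(-6))/(2*(-6))) + √(1 - 52)) - 326 = ((-9 - 3*(-1)*(1 - 7 + 36)/(2*6)) + √(-51)) - 326 = ((-9 - 3*(-1)*30/(2*6)) + I*√51) - 326 = ((-9 - 3*(-5/2)) + I*√51) - 326 = ((-9 + 15/2) + I*√51) - 326 = (-3/2 + I*√51) - 326 = -655/2 + I*√51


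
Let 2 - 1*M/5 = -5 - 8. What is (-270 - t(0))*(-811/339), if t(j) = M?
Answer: 93265/113 ≈ 825.35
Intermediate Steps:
M = 75 (M = 10 - 5*(-5 - 8) = 10 - 5*(-13) = 10 + 65 = 75)
t(j) = 75
(-270 - t(0))*(-811/339) = (-270 - 1*75)*(-811/339) = (-270 - 75)*(-811*1/339) = -345*(-811/339) = 93265/113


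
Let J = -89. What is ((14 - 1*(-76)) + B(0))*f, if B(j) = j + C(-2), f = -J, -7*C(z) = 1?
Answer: 55981/7 ≈ 7997.3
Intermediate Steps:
C(z) = -1/7 (C(z) = -1/7*1 = -1/7)
f = 89 (f = -1*(-89) = 89)
B(j) = -1/7 + j (B(j) = j - 1/7 = -1/7 + j)
((14 - 1*(-76)) + B(0))*f = ((14 - 1*(-76)) + (-1/7 + 0))*89 = ((14 + 76) - 1/7)*89 = (90 - 1/7)*89 = (629/7)*89 = 55981/7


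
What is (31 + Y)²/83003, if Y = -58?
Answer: 729/83003 ≈ 0.0087828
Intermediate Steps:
(31 + Y)²/83003 = (31 - 58)²/83003 = (-27)²*(1/83003) = 729*(1/83003) = 729/83003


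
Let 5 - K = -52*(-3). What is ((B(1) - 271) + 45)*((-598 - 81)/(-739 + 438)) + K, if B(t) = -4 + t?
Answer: -28706/43 ≈ -667.58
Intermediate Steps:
K = -151 (K = 5 - (-52)*(-3) = 5 - 1*156 = 5 - 156 = -151)
((B(1) - 271) + 45)*((-598 - 81)/(-739 + 438)) + K = (((-4 + 1) - 271) + 45)*((-598 - 81)/(-739 + 438)) - 151 = ((-3 - 271) + 45)*(-679/(-301)) - 151 = (-274 + 45)*(-679*(-1/301)) - 151 = -229*97/43 - 151 = -22213/43 - 151 = -28706/43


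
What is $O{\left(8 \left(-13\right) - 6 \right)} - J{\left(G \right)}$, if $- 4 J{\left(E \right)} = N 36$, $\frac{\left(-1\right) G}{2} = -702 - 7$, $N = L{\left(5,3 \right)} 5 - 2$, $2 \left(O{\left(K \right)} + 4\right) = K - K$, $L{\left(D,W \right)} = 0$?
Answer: $-22$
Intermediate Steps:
$O{\left(K \right)} = -4$ ($O{\left(K \right)} = -4 + \frac{K - K}{2} = -4 + \frac{1}{2} \cdot 0 = -4 + 0 = -4$)
$N = -2$ ($N = 0 \cdot 5 - 2 = 0 - 2 = -2$)
$G = 1418$ ($G = - 2 \left(-702 - 7\right) = \left(-2\right) \left(-709\right) = 1418$)
$J{\left(E \right)} = 18$ ($J{\left(E \right)} = - \frac{\left(-2\right) 36}{4} = \left(- \frac{1}{4}\right) \left(-72\right) = 18$)
$O{\left(8 \left(-13\right) - 6 \right)} - J{\left(G \right)} = -4 - 18 = -22$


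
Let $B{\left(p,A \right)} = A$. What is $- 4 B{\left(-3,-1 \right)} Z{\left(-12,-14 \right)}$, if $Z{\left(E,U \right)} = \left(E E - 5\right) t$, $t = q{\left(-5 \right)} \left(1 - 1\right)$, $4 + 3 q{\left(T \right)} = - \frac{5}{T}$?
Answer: $0$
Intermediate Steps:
$q{\left(T \right)} = - \frac{4}{3} - \frac{5}{3 T}$ ($q{\left(T \right)} = - \frac{4}{3} + \frac{\left(-5\right) \frac{1}{T}}{3} = - \frac{4}{3} - \frac{5}{3 T}$)
$t = 0$ ($t = \frac{-5 - -20}{3 \left(-5\right)} \left(1 - 1\right) = \frac{1}{3} \left(- \frac{1}{5}\right) \left(-5 + 20\right) 0 = \frac{1}{3} \left(- \frac{1}{5}\right) 15 \cdot 0 = \left(-1\right) 0 = 0$)
$Z{\left(E,U \right)} = 0$ ($Z{\left(E,U \right)} = \left(E E - 5\right) 0 = \left(E^{2} - 5\right) 0 = \left(-5 + E^{2}\right) 0 = 0$)
$- 4 B{\left(-3,-1 \right)} Z{\left(-12,-14 \right)} = \left(-4\right) \left(-1\right) 0 = 4 \cdot 0 = 0$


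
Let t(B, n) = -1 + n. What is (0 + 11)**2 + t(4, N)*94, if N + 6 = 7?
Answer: 121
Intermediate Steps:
N = 1 (N = -6 + 7 = 1)
(0 + 11)**2 + t(4, N)*94 = (0 + 11)**2 + (-1 + 1)*94 = 11**2 + 0*94 = 121 + 0 = 121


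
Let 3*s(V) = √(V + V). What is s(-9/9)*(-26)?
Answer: -26*I*√2/3 ≈ -12.257*I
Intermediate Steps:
s(V) = √2*√V/3 (s(V) = √(V + V)/3 = √(2*V)/3 = (√2*√V)/3 = √2*√V/3)
s(-9/9)*(-26) = (√2*√(-9/9)/3)*(-26) = (√2*√(-9*⅑)/3)*(-26) = (√2*√(-1)/3)*(-26) = (√2*I/3)*(-26) = (I*√2/3)*(-26) = -26*I*√2/3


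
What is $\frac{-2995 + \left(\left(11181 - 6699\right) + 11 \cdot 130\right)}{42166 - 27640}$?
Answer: $\frac{2917}{14526} \approx 0.20081$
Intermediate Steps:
$\frac{-2995 + \left(\left(11181 - 6699\right) + 11 \cdot 130\right)}{42166 - 27640} = \frac{-2995 + \left(4482 + 1430\right)}{14526} = \left(-2995 + 5912\right) \frac{1}{14526} = 2917 \cdot \frac{1}{14526} = \frac{2917}{14526}$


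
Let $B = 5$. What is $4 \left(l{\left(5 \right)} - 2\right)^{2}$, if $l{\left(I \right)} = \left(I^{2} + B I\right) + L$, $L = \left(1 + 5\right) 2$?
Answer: $14400$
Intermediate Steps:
$L = 12$ ($L = 6 \cdot 2 = 12$)
$l{\left(I \right)} = 12 + I^{2} + 5 I$ ($l{\left(I \right)} = \left(I^{2} + 5 I\right) + 12 = 12 + I^{2} + 5 I$)
$4 \left(l{\left(5 \right)} - 2\right)^{2} = 4 \left(\left(12 + 5^{2} + 5 \cdot 5\right) - 2\right)^{2} = 4 \left(\left(12 + 25 + 25\right) - 2\right)^{2} = 4 \left(62 - 2\right)^{2} = 4 \cdot 60^{2} = 4 \cdot 3600 = 14400$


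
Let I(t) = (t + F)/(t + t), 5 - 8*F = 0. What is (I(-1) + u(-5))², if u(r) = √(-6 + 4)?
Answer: -503/256 + 3*I*√2/8 ≈ -1.9648 + 0.53033*I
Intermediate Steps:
F = 5/8 (F = 5/8 - ⅛*0 = 5/8 + 0 = 5/8 ≈ 0.62500)
u(r) = I*√2 (u(r) = √(-2) = I*√2)
I(t) = (5/8 + t)/(2*t) (I(t) = (t + 5/8)/(t + t) = (5/8 + t)/((2*t)) = (5/8 + t)*(1/(2*t)) = (5/8 + t)/(2*t))
(I(-1) + u(-5))² = ((1/16)*(5 + 8*(-1))/(-1) + I*√2)² = ((1/16)*(-1)*(5 - 8) + I*√2)² = ((1/16)*(-1)*(-3) + I*√2)² = (3/16 + I*√2)²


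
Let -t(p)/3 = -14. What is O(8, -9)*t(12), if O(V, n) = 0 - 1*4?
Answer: -168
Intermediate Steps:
O(V, n) = -4 (O(V, n) = 0 - 4 = -4)
t(p) = 42 (t(p) = -3*(-14) = 42)
O(8, -9)*t(12) = -4*42 = -168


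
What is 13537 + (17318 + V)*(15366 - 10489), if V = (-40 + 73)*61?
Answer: 94290824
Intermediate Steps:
V = 2013 (V = 33*61 = 2013)
13537 + (17318 + V)*(15366 - 10489) = 13537 + (17318 + 2013)*(15366 - 10489) = 13537 + 19331*4877 = 13537 + 94277287 = 94290824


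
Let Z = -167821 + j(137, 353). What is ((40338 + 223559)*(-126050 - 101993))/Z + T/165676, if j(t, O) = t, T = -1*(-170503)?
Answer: 623149229225878/1736325899 ≈ 3.5889e+5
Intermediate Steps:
T = 170503
Z = -167684 (Z = -167821 + 137 = -167684)
((40338 + 223559)*(-126050 - 101993))/Z + T/165676 = ((40338 + 223559)*(-126050 - 101993))/(-167684) + 170503/165676 = (263897*(-228043))*(-1/167684) + 170503*(1/165676) = -60179863571*(-1/167684) + 170503/165676 = 60179863571/167684 + 170503/165676 = 623149229225878/1736325899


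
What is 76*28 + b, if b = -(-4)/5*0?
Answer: 2128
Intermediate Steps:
b = 0 (b = -(-4)/5*0 = -4*(-⅕)*0 = (⅘)*0 = 0)
76*28 + b = 76*28 + 0 = 2128 + 0 = 2128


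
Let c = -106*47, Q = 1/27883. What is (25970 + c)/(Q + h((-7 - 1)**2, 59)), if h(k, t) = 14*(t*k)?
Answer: 585208404/1474006913 ≈ 0.39702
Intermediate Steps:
Q = 1/27883 ≈ 3.5864e-5
c = -4982
h(k, t) = 14*k*t (h(k, t) = 14*(k*t) = 14*k*t)
(25970 + c)/(Q + h((-7 - 1)**2, 59)) = (25970 - 4982)/(1/27883 + 14*(-7 - 1)**2*59) = 20988/(1/27883 + 14*(-8)**2*59) = 20988/(1/27883 + 14*64*59) = 20988/(1/27883 + 52864) = 20988/(1474006913/27883) = 20988*(27883/1474006913) = 585208404/1474006913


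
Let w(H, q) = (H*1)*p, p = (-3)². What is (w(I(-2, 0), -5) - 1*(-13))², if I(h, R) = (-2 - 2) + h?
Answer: 1681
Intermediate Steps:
p = 9
I(h, R) = -4 + h
w(H, q) = 9*H (w(H, q) = (H*1)*9 = H*9 = 9*H)
(w(I(-2, 0), -5) - 1*(-13))² = (9*(-4 - 2) - 1*(-13))² = (9*(-6) + 13)² = (-54 + 13)² = (-41)² = 1681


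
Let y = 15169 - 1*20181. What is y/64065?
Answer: -5012/64065 ≈ -0.078233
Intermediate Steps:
y = -5012 (y = 15169 - 20181 = -5012)
y/64065 = -5012/64065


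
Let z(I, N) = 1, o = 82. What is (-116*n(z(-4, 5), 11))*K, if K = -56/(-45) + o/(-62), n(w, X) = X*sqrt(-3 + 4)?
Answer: 139084/1395 ≈ 99.702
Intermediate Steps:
n(w, X) = X (n(w, X) = X*sqrt(1) = X*1 = X)
K = -109/1395 (K = -56/(-45) + 82/(-62) = -56*(-1/45) + 82*(-1/62) = 56/45 - 41/31 = -109/1395 ≈ -0.078136)
(-116*n(z(-4, 5), 11))*K = -116*11*(-109/1395) = -1276*(-109/1395) = 139084/1395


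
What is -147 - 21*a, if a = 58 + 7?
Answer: -1512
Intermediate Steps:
a = 65
-147 - 21*a = -147 - 21*65 = -147 - 1365 = -1512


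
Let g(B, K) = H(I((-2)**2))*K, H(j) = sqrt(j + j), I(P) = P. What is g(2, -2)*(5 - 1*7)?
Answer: 8*sqrt(2) ≈ 11.314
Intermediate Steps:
H(j) = sqrt(2)*sqrt(j) (H(j) = sqrt(2*j) = sqrt(2)*sqrt(j))
g(B, K) = 2*K*sqrt(2) (g(B, K) = (sqrt(2)*sqrt((-2)**2))*K = (sqrt(2)*sqrt(4))*K = (sqrt(2)*2)*K = (2*sqrt(2))*K = 2*K*sqrt(2))
g(2, -2)*(5 - 1*7) = (2*(-2)*sqrt(2))*(5 - 1*7) = (-4*sqrt(2))*(5 - 7) = -4*sqrt(2)*(-2) = 8*sqrt(2)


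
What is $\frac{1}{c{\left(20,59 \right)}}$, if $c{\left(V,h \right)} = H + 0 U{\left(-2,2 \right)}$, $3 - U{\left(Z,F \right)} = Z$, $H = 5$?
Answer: $\frac{1}{5} \approx 0.2$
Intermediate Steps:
$U{\left(Z,F \right)} = 3 - Z$
$c{\left(V,h \right)} = 5$ ($c{\left(V,h \right)} = 5 + 0 \left(3 - -2\right) = 5 + 0 \left(3 + 2\right) = 5 + 0 \cdot 5 = 5 + 0 = 5$)
$\frac{1}{c{\left(20,59 \right)}} = \frac{1}{5}$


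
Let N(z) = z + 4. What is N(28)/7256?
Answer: 4/907 ≈ 0.0044101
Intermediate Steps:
N(z) = 4 + z
N(28)/7256 = (4 + 28)/7256 = 32*(1/7256) = 4/907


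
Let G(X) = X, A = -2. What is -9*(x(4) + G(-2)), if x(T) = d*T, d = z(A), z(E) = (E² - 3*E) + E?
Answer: -270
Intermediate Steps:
z(E) = E² - 2*E
d = 8 (d = -2*(-2 - 2) = -2*(-4) = 8)
x(T) = 8*T
-9*(x(4) + G(-2)) = -9*(8*4 - 2) = -9*(32 - 2) = -9*30 = -270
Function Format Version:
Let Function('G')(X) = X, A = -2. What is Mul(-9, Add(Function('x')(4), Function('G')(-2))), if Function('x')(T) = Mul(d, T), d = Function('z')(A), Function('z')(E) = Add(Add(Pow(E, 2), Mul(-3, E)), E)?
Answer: -270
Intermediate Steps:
Function('z')(E) = Add(Pow(E, 2), Mul(-2, E))
d = 8 (d = Mul(-2, Add(-2, -2)) = Mul(-2, -4) = 8)
Function('x')(T) = Mul(8, T)
Mul(-9, Add(Function('x')(4), Function('G')(-2))) = Mul(-9, Add(Mul(8, 4), -2)) = Mul(-9, Add(32, -2)) = Mul(-9, 30) = -270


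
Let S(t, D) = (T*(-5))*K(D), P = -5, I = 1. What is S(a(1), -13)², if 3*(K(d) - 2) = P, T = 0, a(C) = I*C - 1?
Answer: 0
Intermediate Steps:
a(C) = -1 + C (a(C) = 1*C - 1 = C - 1 = -1 + C)
K(d) = ⅓ (K(d) = 2 + (⅓)*(-5) = 2 - 5/3 = ⅓)
S(t, D) = 0 (S(t, D) = (0*(-5))*(⅓) = 0*(⅓) = 0)
S(a(1), -13)² = 0² = 0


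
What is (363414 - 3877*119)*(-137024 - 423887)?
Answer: 54940671539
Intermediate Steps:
(363414 - 3877*119)*(-137024 - 423887) = (363414 - 461363)*(-560911) = -97949*(-560911) = 54940671539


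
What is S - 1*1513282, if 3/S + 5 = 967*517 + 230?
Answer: -756889178245/500164 ≈ -1.5133e+6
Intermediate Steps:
S = 3/500164 (S = 3/(-5 + (967*517 + 230)) = 3/(-5 + (499939 + 230)) = 3/(-5 + 500169) = 3/500164 ≈ 5.9980e-6)
S - 1*1513282 = 3/500164 - 1*1513282 = 3/500164 - 1513282 = -756889178245/500164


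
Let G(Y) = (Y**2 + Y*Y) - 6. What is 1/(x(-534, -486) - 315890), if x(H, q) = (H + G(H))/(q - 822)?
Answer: -109/34479491 ≈ -3.1613e-6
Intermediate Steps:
G(Y) = -6 + 2*Y**2 (G(Y) = (Y**2 + Y**2) - 6 = 2*Y**2 - 6 = -6 + 2*Y**2)
x(H, q) = (-6 + H + 2*H**2)/(-822 + q) (x(H, q) = (H + (-6 + 2*H**2))/(q - 822) = (-6 + H + 2*H**2)/(-822 + q))
1/(x(-534, -486) - 315890) = 1/((-6 - 534 + 2*(-534)**2)/(-822 - 486) - 315890) = 1/((-6 - 534 + 2*285156)/(-1308) - 315890) = 1/(-(-6 - 534 + 570312)/1308 - 315890) = 1/(-1/1308*569772 - 315890) = 1/(-47481/109 - 315890) = 1/(-34479491/109) = -109/34479491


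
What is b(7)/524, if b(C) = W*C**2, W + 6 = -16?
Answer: -539/262 ≈ -2.0573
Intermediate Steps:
W = -22 (W = -6 - 16 = -22)
b(C) = -22*C**2
b(7)/524 = -22*7**2/524 = -22*49*(1/524) = -1078*1/524 = -539/262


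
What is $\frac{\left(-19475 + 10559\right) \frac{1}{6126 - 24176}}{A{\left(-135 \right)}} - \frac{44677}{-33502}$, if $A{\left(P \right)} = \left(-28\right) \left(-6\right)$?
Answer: $\frac{808197849}{604711100} \approx 1.3365$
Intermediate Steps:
$A{\left(P \right)} = 168$
$\frac{\left(-19475 + 10559\right) \frac{1}{6126 - 24176}}{A{\left(-135 \right)}} - \frac{44677}{-33502} = \frac{\left(-19475 + 10559\right) \frac{1}{6126 - 24176}}{168} - \frac{44677}{-33502} = - \frac{8916}{-18050} \cdot \frac{1}{168} - - \frac{44677}{33502} = \left(-8916\right) \left(- \frac{1}{18050}\right) \frac{1}{168} + \frac{44677}{33502} = \frac{4458}{9025} \cdot \frac{1}{168} + \frac{44677}{33502} = \frac{743}{252700} + \frac{44677}{33502} = \frac{808197849}{604711100}$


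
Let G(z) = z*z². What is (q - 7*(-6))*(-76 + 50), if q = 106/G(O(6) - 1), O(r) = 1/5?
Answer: 68653/16 ≈ 4290.8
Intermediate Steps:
O(r) = ⅕
G(z) = z³
q = -6625/32 (q = 106/((⅕ - 1)³) = 106/((-⅘)³) = 106/(-64/125) = 106*(-125/64) = -6625/32 ≈ -207.03)
(q - 7*(-6))*(-76 + 50) = (-6625/32 - 7*(-6))*(-76 + 50) = (-6625/32 + 42)*(-26) = -5281/32*(-26) = 68653/16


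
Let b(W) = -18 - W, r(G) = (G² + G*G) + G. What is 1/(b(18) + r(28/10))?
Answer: -25/438 ≈ -0.057078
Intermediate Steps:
r(G) = G + 2*G² (r(G) = (G² + G²) + G = 2*G² + G = G + 2*G²)
1/(b(18) + r(28/10)) = 1/((-18 - 1*18) + (28/10)*(1 + 2*(28/10))) = 1/((-18 - 18) + (28*(⅒))*(1 + 2*(28*(⅒)))) = 1/(-36 + 14*(1 + 2*(14/5))/5) = 1/(-36 + 14*(1 + 28/5)/5) = 1/(-36 + (14/5)*(33/5)) = 1/(-36 + 462/25) = 1/(-438/25) = -25/438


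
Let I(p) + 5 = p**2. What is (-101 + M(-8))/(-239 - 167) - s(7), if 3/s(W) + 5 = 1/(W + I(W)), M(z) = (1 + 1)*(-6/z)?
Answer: 87391/103124 ≈ 0.84744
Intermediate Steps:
I(p) = -5 + p**2
M(z) = -12/z (M(z) = 2*(-6/z) = -12/z)
s(W) = 3/(-5 + 1/(-5 + W + W**2)) (s(W) = 3/(-5 + 1/(W + (-5 + W**2))) = 3/(-5 + 1/(-5 + W + W**2)))
(-101 + M(-8))/(-239 - 167) - s(7) = (-101 - 12/(-8))/(-239 - 167) - 3*(5 - 1*7 - 1*7**2)/(-26 + 5*7 + 5*7**2) = (-101 - 12*(-1/8))/(-406) - 3*(5 - 7 - 1*49)/(-26 + 35 + 5*49) = (-101 + 3/2)*(-1/406) - 3*(5 - 7 - 49)/(-26 + 35 + 245) = -199/2*(-1/406) - 3*(-51)/254 = 199/812 - 3*(-51)/254 = 199/812 - 1*(-153/254) = 199/812 + 153/254 = 87391/103124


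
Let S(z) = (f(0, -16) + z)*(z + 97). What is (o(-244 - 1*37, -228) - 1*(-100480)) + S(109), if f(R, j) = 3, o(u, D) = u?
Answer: 123271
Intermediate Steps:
S(z) = (3 + z)*(97 + z) (S(z) = (3 + z)*(z + 97) = (3 + z)*(97 + z))
(o(-244 - 1*37, -228) - 1*(-100480)) + S(109) = ((-244 - 1*37) - 1*(-100480)) + (291 + 109² + 100*109) = ((-244 - 37) + 100480) + (291 + 11881 + 10900) = (-281 + 100480) + 23072 = 100199 + 23072 = 123271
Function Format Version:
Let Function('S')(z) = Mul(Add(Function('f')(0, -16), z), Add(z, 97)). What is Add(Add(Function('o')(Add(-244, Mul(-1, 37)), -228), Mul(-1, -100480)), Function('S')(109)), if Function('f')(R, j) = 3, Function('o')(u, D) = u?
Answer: 123271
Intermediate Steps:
Function('S')(z) = Mul(Add(3, z), Add(97, z)) (Function('S')(z) = Mul(Add(3, z), Add(z, 97)) = Mul(Add(3, z), Add(97, z)))
Add(Add(Function('o')(Add(-244, Mul(-1, 37)), -228), Mul(-1, -100480)), Function('S')(109)) = Add(Add(Add(-244, Mul(-1, 37)), Mul(-1, -100480)), Add(291, Pow(109, 2), Mul(100, 109))) = Add(Add(Add(-244, -37), 100480), Add(291, 11881, 10900)) = Add(Add(-281, 100480), 23072) = Add(100199, 23072) = 123271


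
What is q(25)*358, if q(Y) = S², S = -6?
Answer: 12888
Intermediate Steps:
q(Y) = 36 (q(Y) = (-6)² = 36)
q(25)*358 = 36*358 = 12888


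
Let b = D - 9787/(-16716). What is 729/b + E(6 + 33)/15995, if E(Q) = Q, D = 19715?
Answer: 207767557533/5271403803365 ≈ 0.039414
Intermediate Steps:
b = 329565727/16716 (b = 19715 - 9787/(-16716) = 19715 - 9787*(-1)/16716 = 19715 - 1*(-9787/16716) = 19715 + 9787/16716 = 329565727/16716 ≈ 19716.)
729/b + E(6 + 33)/15995 = 729/(329565727/16716) + (6 + 33)/15995 = 729*(16716/329565727) + 39*(1/15995) = 12185964/329565727 + 39/15995 = 207767557533/5271403803365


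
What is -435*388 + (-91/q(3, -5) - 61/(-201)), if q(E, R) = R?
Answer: -169605304/1005 ≈ -1.6876e+5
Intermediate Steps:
-435*388 + (-91/q(3, -5) - 61/(-201)) = -435*388 + (-91/(-5) - 61/(-201)) = -168780 + (-91*(-⅕) - 61*(-1/201)) = -168780 + (91/5 + 61/201) = -168780 + 18596/1005 = -169605304/1005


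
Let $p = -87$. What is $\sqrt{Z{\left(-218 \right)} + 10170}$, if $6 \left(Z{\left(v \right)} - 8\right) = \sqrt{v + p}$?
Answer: $\frac{\sqrt{366408 + 6 i \sqrt{305}}}{6} \approx 100.89 + 0.014426 i$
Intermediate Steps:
$Z{\left(v \right)} = 8 + \frac{\sqrt{-87 + v}}{6}$ ($Z{\left(v \right)} = 8 + \frac{\sqrt{v - 87}}{6} = 8 + \frac{\sqrt{-87 + v}}{6}$)
$\sqrt{Z{\left(-218 \right)} + 10170} = \sqrt{\left(8 + \frac{\sqrt{-87 - 218}}{6}\right) + 10170} = \sqrt{\left(8 + \frac{\sqrt{-305}}{6}\right) + 10170} = \sqrt{\left(8 + \frac{i \sqrt{305}}{6}\right) + 10170} = \sqrt{10178 + \frac{i \sqrt{305}}{6}}$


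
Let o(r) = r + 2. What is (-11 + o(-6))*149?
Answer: -2235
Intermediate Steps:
o(r) = 2 + r
(-11 + o(-6))*149 = (-11 + (2 - 6))*149 = (-11 - 4)*149 = -15*149 = -2235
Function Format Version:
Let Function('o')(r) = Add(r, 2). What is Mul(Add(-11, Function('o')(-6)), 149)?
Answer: -2235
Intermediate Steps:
Function('o')(r) = Add(2, r)
Mul(Add(-11, Function('o')(-6)), 149) = Mul(Add(-11, Add(2, -6)), 149) = Mul(Add(-11, -4), 149) = Mul(-15, 149) = -2235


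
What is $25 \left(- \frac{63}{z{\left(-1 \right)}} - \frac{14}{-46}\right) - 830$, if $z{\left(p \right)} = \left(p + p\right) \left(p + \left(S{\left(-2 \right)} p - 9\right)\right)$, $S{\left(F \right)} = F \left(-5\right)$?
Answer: $- \frac{158565}{184} \approx -861.77$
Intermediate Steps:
$S{\left(F \right)} = - 5 F$
$z{\left(p \right)} = 2 p \left(-9 + 11 p\right)$ ($z{\left(p \right)} = \left(p + p\right) \left(p + \left(\left(-5\right) \left(-2\right) p - 9\right)\right) = 2 p \left(p + \left(10 p - 9\right)\right) = 2 p \left(p + \left(-9 + 10 p\right)\right) = 2 p \left(-9 + 11 p\right)$)
$25 \left(- \frac{63}{z{\left(-1 \right)}} - \frac{14}{-46}\right) - 830 = 25 \left(- \frac{63}{2 \left(-1\right) \left(-9 + 11 \left(-1\right)\right)} - \frac{14}{-46}\right) - 830 = 25 \left(- \frac{63}{2 \left(-1\right) \left(-9 - 11\right)} - - \frac{7}{23}\right) - 830 = 25 \left(- \frac{63}{2 \left(-1\right) \left(-20\right)} + \frac{7}{23}\right) - 830 = 25 \left(- \frac{63}{40} + \frac{7}{23}\right) - 830 = 25 \left(- \frac{1169}{920}\right) - 830 = - \frac{5845}{184} - 830 = - \frac{158565}{184}$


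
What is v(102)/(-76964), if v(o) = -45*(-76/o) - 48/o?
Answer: -281/654194 ≈ -0.00042954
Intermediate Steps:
v(o) = 3372/o (v(o) = -45*(-76/o) - 48/o = -(-3420)/o - 48/o = 3420/o - 48/o = 3372/o)
v(102)/(-76964) = (3372/102)/(-76964) = (3372*(1/102))*(-1/76964) = (562/17)*(-1/76964) = -281/654194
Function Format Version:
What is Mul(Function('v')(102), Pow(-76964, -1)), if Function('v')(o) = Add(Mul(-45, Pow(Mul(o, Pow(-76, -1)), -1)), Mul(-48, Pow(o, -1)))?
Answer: Rational(-281, 654194) ≈ -0.00042954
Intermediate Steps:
Function('v')(o) = Mul(3372, Pow(o, -1)) (Function('v')(o) = Add(Mul(-45, Pow(Mul(o, Rational(-1, 76)), -1)), Mul(-48, Pow(o, -1))) = Add(Mul(-45, Pow(Mul(Rational(-1, 76), o), -1)), Mul(-48, Pow(o, -1))) = Add(Mul(-45, Mul(-76, Pow(o, -1))), Mul(-48, Pow(o, -1))) = Add(Mul(3420, Pow(o, -1)), Mul(-48, Pow(o, -1))) = Mul(3372, Pow(o, -1)))
Mul(Function('v')(102), Pow(-76964, -1)) = Mul(Mul(3372, Pow(102, -1)), Pow(-76964, -1)) = Mul(Mul(3372, Rational(1, 102)), Rational(-1, 76964)) = Mul(Rational(562, 17), Rational(-1, 76964)) = Rational(-281, 654194)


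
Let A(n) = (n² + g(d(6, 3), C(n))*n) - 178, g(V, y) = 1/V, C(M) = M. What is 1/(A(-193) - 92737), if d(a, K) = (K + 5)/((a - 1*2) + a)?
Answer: -4/223629 ≈ -1.7887e-5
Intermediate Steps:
d(a, K) = (5 + K)/(-2 + 2*a) (d(a, K) = (5 + K)/((a - 2) + a) = (5 + K)/((-2 + a) + a) = (5 + K)/(-2 + 2*a))
A(n) = -178 + n² + 5*n/4 (A(n) = (n² + n/(((5 + 3)/(2*(-1 + 6))))) - 178 = (n² + n/(((½)*8/5))) - 178 = (n² + n/(((½)*(⅕)*8))) - 178 = (n² + n/(⅘)) - 178 = (n² + 5*n/4) - 178 = -178 + n² + 5*n/4)
1/(A(-193) - 92737) = 1/((-178 + (-193)² + (5/4)*(-193)) - 92737) = 1/((-178 + 37249 - 965/4) - 92737) = 1/(147319/4 - 92737) = 1/(-223629/4) = -4/223629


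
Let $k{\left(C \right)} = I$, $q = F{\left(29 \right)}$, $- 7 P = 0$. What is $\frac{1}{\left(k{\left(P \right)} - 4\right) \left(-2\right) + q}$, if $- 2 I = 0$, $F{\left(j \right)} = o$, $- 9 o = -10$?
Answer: $\frac{9}{82} \approx 0.10976$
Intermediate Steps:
$o = \frac{10}{9}$ ($o = \left(- \frac{1}{9}\right) \left(-10\right) = \frac{10}{9} \approx 1.1111$)
$F{\left(j \right)} = \frac{10}{9}$
$P = 0$ ($P = \left(- \frac{1}{7}\right) 0 = 0$)
$q = \frac{10}{9} \approx 1.1111$
$I = 0$ ($I = \left(- \frac{1}{2}\right) 0 = 0$)
$k{\left(C \right)} = 0$
$\frac{1}{\left(k{\left(P \right)} - 4\right) \left(-2\right) + q} = \frac{1}{\left(0 - 4\right) \left(-2\right) + \frac{10}{9}} = \frac{1}{\left(-4\right) \left(-2\right) + \frac{10}{9}} = \frac{1}{8 + \frac{10}{9}} = \frac{1}{\frac{82}{9}} = \frac{9}{82}$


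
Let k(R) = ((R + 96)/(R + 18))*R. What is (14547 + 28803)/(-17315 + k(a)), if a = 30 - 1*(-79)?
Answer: -550545/217666 ≈ -2.5293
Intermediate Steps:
a = 109 (a = 30 + 79 = 109)
k(R) = R*(96 + R)/(18 + R) (k(R) = ((96 + R)/(18 + R))*R = R*(96 + R)/(18 + R))
(14547 + 28803)/(-17315 + k(a)) = (14547 + 28803)/(-17315 + 109*(96 + 109)/(18 + 109)) = 43350/(-17315 + 109*205/127) = 43350/(-17315 + 109*(1/127)*205) = 43350/(-17315 + 22345/127) = 43350/(-2176660/127) = 43350*(-127/2176660) = -550545/217666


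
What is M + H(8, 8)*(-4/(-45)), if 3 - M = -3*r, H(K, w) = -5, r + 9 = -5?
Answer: -355/9 ≈ -39.444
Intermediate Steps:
r = -14 (r = -9 - 5 = -14)
M = -39 (M = 3 - (-3)*(-14) = 3 - 1*42 = 3 - 42 = -39)
M + H(8, 8)*(-4/(-45)) = -39 - (-20)/(-45) = -39 - (-20)*(-1)/45 = -39 - 5*4/45 = -39 - 4/9 = -355/9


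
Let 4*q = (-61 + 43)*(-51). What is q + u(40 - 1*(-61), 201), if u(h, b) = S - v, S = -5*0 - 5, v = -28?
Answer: 505/2 ≈ 252.50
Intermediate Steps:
S = -5 (S = 0 - 5 = -5)
u(h, b) = 23 (u(h, b) = -5 - 1*(-28) = -5 + 28 = 23)
q = 459/2 (q = ((-61 + 43)*(-51))/4 = (-18*(-51))/4 = (1/4)*918 = 459/2 ≈ 229.50)
q + u(40 - 1*(-61), 201) = 459/2 + 23 = 505/2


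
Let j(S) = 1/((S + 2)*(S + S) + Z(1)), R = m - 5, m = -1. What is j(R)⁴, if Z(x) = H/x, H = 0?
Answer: 1/5308416 ≈ 1.8838e-7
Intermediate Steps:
Z(x) = 0 (Z(x) = 0/x = 0)
R = -6 (R = -1 - 5 = -6)
j(S) = 1/(2*S*(2 + S)) (j(S) = 1/((S + 2)*(S + S) + 0) = 1/((2 + S)*(2*S) + 0) = 1/(2*S*(2 + S) + 0) = 1/(2*S*(2 + S)))
j(R)⁴ = ((½)/(-6*(2 - 6)))⁴ = ((½)*(-⅙)/(-4))⁴ = ((½)*(-⅙)*(-¼))⁴ = (1/48)⁴ = 1/5308416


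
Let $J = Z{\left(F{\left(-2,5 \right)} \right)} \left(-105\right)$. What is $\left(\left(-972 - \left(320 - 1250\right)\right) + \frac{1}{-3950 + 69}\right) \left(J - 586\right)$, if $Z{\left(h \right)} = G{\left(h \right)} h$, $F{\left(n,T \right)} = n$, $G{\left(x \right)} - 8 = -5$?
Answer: $- \frac{7172132}{3881} \approx -1848.0$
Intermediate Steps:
$G{\left(x \right)} = 3$ ($G{\left(x \right)} = 8 - 5 = 3$)
$Z{\left(h \right)} = 3 h$
$J = 630$ ($J = 3 \left(-2\right) \left(-105\right) = \left(-6\right) \left(-105\right) = 630$)
$\left(\left(-972 - \left(320 - 1250\right)\right) + \frac{1}{-3950 + 69}\right) \left(J - 586\right) = \left(\left(-972 - \left(320 - 1250\right)\right) + \frac{1}{-3950 + 69}\right) \left(630 - 586\right) = \left(\left(-972 - -930\right) + \frac{1}{-3881}\right) 44 = \left(\left(-972 + 930\right) - \frac{1}{3881}\right) 44 = \left(-42 - \frac{1}{3881}\right) 44 = \left(- \frac{163003}{3881}\right) 44 = - \frac{7172132}{3881}$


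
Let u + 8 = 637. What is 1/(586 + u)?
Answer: 1/1215 ≈ 0.00082305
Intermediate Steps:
u = 629 (u = -8 + 637 = 629)
1/(586 + u) = 1/(586 + 629) = 1/1215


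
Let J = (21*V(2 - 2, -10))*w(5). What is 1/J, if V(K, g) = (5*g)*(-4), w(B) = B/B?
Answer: 1/4200 ≈ 0.00023810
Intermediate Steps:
w(B) = 1
V(K, g) = -20*g
J = 4200 (J = (21*(-20*(-10)))*1 = (21*200)*1 = 4200*1 = 4200)
1/J = 1/4200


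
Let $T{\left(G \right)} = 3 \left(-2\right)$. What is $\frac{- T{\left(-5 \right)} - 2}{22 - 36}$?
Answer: $- \frac{2}{7} \approx -0.28571$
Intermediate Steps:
$T{\left(G \right)} = -6$
$\frac{- T{\left(-5 \right)} - 2}{22 - 36} = \frac{\left(-1\right) \left(-6\right) - 2}{22 - 36} = \frac{6 - 2}{-14} = \left(- \frac{1}{14}\right) 4 = - \frac{2}{7}$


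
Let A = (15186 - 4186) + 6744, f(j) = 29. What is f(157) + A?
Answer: 17773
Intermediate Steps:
A = 17744 (A = 11000 + 6744 = 17744)
f(157) + A = 29 + 17744 = 17773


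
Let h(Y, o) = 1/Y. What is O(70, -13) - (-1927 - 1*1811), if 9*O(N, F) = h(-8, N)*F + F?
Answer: 269045/72 ≈ 3736.7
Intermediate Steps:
O(N, F) = 7*F/72 (O(N, F) = (F/(-8) + F)/9 = (-F/8 + F)/9 = (7*F/8)/9 = 7*F/72)
O(70, -13) - (-1927 - 1*1811) = (7/72)*(-13) - (-1927 - 1*1811) = -91/72 - (-1927 - 1811) = -91/72 - 1*(-3738) = -91/72 + 3738 = 269045/72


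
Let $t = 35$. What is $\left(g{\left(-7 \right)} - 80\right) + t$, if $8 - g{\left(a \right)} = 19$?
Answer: $-56$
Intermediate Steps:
$g{\left(a \right)} = -11$ ($g{\left(a \right)} = 8 - 19 = -11$)
$\left(g{\left(-7 \right)} - 80\right) + t = \left(-11 - 80\right) + 35 = -91 + 35 = -56$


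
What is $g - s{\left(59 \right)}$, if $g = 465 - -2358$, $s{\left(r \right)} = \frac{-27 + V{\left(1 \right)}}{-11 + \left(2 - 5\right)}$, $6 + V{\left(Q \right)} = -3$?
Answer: $\frac{19743}{7} \approx 2820.4$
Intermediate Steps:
$V{\left(Q \right)} = -9$ ($V{\left(Q \right)} = -6 - 3 = -9$)
$s{\left(r \right)} = \frac{18}{7}$ ($s{\left(r \right)} = \frac{-27 - 9}{-11 + \left(2 - 5\right)} = - \frac{36}{-11 + \left(2 - 5\right)} = - \frac{36}{-11 - 3} = - \frac{36}{-14} = \left(-36\right) \left(- \frac{1}{14}\right) = \frac{18}{7}$)
$g = 2823$ ($g = 465 + 2358 = 2823$)
$g - s{\left(59 \right)} = 2823 - \frac{18}{7} = \frac{19743}{7}$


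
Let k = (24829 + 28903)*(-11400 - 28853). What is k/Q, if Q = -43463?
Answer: 308982028/6209 ≈ 49764.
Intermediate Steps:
k = -2162874196 (k = 53732*(-40253) = -2162874196)
k/Q = -2162874196/(-43463) = -2162874196*(-1/43463) = 308982028/6209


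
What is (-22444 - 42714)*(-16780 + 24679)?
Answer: -514683042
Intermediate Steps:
(-22444 - 42714)*(-16780 + 24679) = -65158*7899 = -514683042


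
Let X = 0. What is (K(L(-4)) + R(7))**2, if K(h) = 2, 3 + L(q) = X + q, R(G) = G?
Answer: 81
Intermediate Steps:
L(q) = -3 + q (L(q) = -3 + (0 + q) = -3 + q)
(K(L(-4)) + R(7))**2 = (2 + 7)**2 = 9**2 = 81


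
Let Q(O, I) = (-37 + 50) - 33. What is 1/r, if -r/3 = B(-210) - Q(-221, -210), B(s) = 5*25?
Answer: -1/435 ≈ -0.0022989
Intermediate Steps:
Q(O, I) = -20 (Q(O, I) = 13 - 33 = -20)
B(s) = 125
r = -435 (r = -3*(125 - 1*(-20)) = -3*(125 + 20) = -3*145 = -435)
1/r = 1/(-435) = -1/435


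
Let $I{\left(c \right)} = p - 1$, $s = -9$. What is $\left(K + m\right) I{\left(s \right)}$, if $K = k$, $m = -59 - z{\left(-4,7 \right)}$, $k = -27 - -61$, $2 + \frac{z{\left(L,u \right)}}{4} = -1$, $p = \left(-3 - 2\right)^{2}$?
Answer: $-312$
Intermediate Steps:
$p = 25$ ($p = \left(-5\right)^{2} = 25$)
$z{\left(L,u \right)} = -12$ ($z{\left(L,u \right)} = -8 + 4 \left(-1\right) = -8 - 4 = -12$)
$k = 34$ ($k = -27 + 61 = 34$)
$m = -47$ ($m = -59 - -12 = -59 + 12 = -47$)
$K = 34$
$I{\left(c \right)} = 24$ ($I{\left(c \right)} = 25 - 1 = 24$)
$\left(K + m\right) I{\left(s \right)} = \left(34 - 47\right) 24 = \left(-13\right) 24 = -312$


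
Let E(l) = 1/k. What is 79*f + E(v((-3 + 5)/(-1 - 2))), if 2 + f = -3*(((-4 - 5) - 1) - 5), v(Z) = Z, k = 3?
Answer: 10192/3 ≈ 3397.3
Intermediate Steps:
f = 43 (f = -2 - 3*(((-4 - 5) - 1) - 5) = -2 - 3*((-9 - 1) - 5) = -2 - 3*(-10 - 5) = -2 - 3*(-15) = -2 + 45 = 43)
E(l) = ⅓ (E(l) = 1/3 = ⅓)
79*f + E(v((-3 + 5)/(-1 - 2))) = 79*43 + ⅓ = 3397 + ⅓ = 10192/3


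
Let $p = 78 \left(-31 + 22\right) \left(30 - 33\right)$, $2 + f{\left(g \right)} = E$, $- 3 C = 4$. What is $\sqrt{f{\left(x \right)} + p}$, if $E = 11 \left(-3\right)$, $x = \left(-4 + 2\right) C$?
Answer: $\sqrt{2071} \approx 45.508$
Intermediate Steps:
$C = - \frac{4}{3}$ ($C = \left(- \frac{1}{3}\right) 4 = - \frac{4}{3} \approx -1.3333$)
$x = \frac{8}{3}$ ($x = \left(-4 + 2\right) \left(- \frac{4}{3}\right) = \left(-2\right) \left(- \frac{4}{3}\right) = \frac{8}{3} \approx 2.6667$)
$E = -33$
$f{\left(g \right)} = -35$ ($f{\left(g \right)} = -2 - 33 = -35$)
$p = 2106$ ($p = 78 \left(\left(-9\right) \left(-3\right)\right) = 78 \cdot 27 = 2106$)
$\sqrt{f{\left(x \right)} + p} = \sqrt{-35 + 2106} = \sqrt{2071}$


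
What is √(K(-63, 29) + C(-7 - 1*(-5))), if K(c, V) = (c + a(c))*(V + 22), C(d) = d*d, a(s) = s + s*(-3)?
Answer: √3217 ≈ 56.719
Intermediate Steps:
a(s) = -2*s (a(s) = s - 3*s = -2*s)
C(d) = d²
K(c, V) = -c*(22 + V) (K(c, V) = (c - 2*c)*(V + 22) = (-c)*(22 + V) = -c*(22 + V))
√(K(-63, 29) + C(-7 - 1*(-5))) = √(-63*(-22 - 1*29) + (-7 - 1*(-5))²) = √(-63*(-22 - 29) + (-7 + 5)²) = √(-63*(-51) + (-2)²) = √(3213 + 4) = √3217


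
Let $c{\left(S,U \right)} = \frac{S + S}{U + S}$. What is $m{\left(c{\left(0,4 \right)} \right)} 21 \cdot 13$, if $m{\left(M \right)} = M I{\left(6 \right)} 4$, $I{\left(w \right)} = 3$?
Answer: $0$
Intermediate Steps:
$c{\left(S,U \right)} = \frac{2 S}{S + U}$
$m{\left(M \right)} = 12 M$ ($m{\left(M \right)} = M 3 \cdot 4 = 3 M 4 = 12 M$)
$m{\left(c{\left(0,4 \right)} \right)} 21 \cdot 13 = 12 \cdot 2 \cdot 0 \frac{1}{0 + 4} \cdot 21 \cdot 13 = 12 \cdot 2 \cdot 0 \cdot \frac{1}{4} \cdot 21 \cdot 13 = 12 \cdot 0 \cdot 21 \cdot 13 = 0 \cdot 21 \cdot 13 = 0 \cdot 13 = 0$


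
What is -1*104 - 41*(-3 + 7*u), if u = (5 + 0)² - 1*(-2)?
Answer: -7730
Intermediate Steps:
u = 27 (u = 5² + 2 = 25 + 2 = 27)
-1*104 - 41*(-3 + 7*u) = -1*104 - 41*(-3 + 7*27) = -104 - 41*(-3 + 189) = -104 - 41*186 = -104 - 7626 = -7730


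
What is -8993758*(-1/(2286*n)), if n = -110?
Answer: -4496879/125730 ≈ -35.766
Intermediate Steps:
-8993758*(-1/(2286*n)) = -8993758/(-18*127*(-110)) = -8993758/((-2286*(-110))) = -8993758/251460 = -8993758*1/251460 = -4496879/125730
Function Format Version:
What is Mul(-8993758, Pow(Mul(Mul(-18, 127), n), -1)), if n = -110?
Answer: Rational(-4496879, 125730) ≈ -35.766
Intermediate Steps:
Mul(-8993758, Pow(Mul(Mul(-18, 127), n), -1)) = Mul(-8993758, Pow(Mul(Mul(-18, 127), -110), -1)) = Mul(-8993758, Pow(Mul(-2286, -110), -1)) = Mul(-8993758, Pow(251460, -1)) = Mul(-8993758, Rational(1, 251460)) = Rational(-4496879, 125730)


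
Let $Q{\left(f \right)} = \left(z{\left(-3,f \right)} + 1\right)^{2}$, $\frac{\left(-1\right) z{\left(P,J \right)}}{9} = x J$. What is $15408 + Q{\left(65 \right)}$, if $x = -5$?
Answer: $8576884$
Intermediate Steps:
$z{\left(P,J \right)} = 45 J$ ($z{\left(P,J \right)} = - 9 \left(- 5 J\right) = 45 J$)
$Q{\left(f \right)} = \left(1 + 45 f\right)^{2}$ ($Q{\left(f \right)} = \left(45 f + 1\right)^{2} = \left(1 + 45 f\right)^{2}$)
$15408 + Q{\left(65 \right)} = 15408 + \left(1 + 45 \cdot 65\right)^{2} = 15408 + \left(1 + 2925\right)^{2} = 15408 + 2926^{2} = 15408 + 8561476 = 8576884$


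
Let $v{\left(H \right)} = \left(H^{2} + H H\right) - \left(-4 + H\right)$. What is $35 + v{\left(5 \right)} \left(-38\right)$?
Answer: $-1827$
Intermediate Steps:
$v{\left(H \right)} = 4 - H + 2 H^{2}$ ($v{\left(H \right)} = \left(H^{2} + H^{2}\right) - \left(-4 + H\right) = 2 H^{2} - \left(-4 + H\right) = 4 - H + 2 H^{2}$)
$35 + v{\left(5 \right)} \left(-38\right) = 35 + \left(4 - 5 + 2 \cdot 5^{2}\right) \left(-38\right) = 35 + \left(4 - 5 + 2 \cdot 25\right) \left(-38\right) = 35 + \left(4 - 5 + 50\right) \left(-38\right) = 35 + 49 \left(-38\right) = 35 - 1862 = -1827$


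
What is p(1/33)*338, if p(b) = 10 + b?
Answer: 111878/33 ≈ 3390.2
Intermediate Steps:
p(1/33)*338 = (10 + 1/33)*338 = (331/33)*338 = 111878/33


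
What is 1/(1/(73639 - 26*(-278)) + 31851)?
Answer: 80867/2575694818 ≈ 3.1396e-5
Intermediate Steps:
1/(1/(73639 - 26*(-278)) + 31851) = 1/(1/(73639 + 7228) + 31851) = 1/(1/80867 + 31851) = 1/(2575694818/80867) = 80867/2575694818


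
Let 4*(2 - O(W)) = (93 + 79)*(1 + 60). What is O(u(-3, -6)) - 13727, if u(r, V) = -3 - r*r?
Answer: -16348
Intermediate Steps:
u(r, V) = -3 - r**2
O(W) = -2621 (O(W) = 2 - (93 + 79)*(1 + 60)/4 = 2 - 43*61 = 2 - 1/4*10492 = 2 - 2623 = -2621)
O(u(-3, -6)) - 13727 = -2621 - 13727 = -16348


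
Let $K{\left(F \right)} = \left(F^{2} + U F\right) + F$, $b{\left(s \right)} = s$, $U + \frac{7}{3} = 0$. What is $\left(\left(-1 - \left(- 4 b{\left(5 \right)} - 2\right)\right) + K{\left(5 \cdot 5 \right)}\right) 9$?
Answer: $5514$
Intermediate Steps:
$U = - \frac{7}{3}$ ($U = - \frac{7}{3} + 0 = - \frac{7}{3} \approx -2.3333$)
$K{\left(F \right)} = F^{2} - \frac{4 F}{3}$ ($K{\left(F \right)} = \left(F^{2} - \frac{7 F}{3}\right) + F = F^{2} - \frac{4 F}{3}$)
$\left(\left(-1 - \left(- 4 b{\left(5 \right)} - 2\right)\right) + K{\left(5 \cdot 5 \right)}\right) 9 = \left(\left(-1 - \left(\left(-4\right) 5 - 2\right)\right) + \frac{5 \cdot 5 \left(-4 + 3 \cdot 5 \cdot 5\right)}{3}\right) 9 = \left(\left(-1 - \left(-20 - 2\right)\right) + \frac{1}{3} \cdot 25 \left(-4 + 3 \cdot 25\right)\right) 9 = \left(\left(-1 - -22\right) + \frac{1}{3} \cdot 25 \left(-4 + 75\right)\right) 9 = \left(\left(-1 + 22\right) + \frac{1}{3} \cdot 25 \cdot 71\right) 9 = \left(21 + \frac{1775}{3}\right) 9 = \frac{1838}{3} \cdot 9 = 5514$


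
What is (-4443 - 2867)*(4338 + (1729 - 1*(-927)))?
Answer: -51126140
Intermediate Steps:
(-4443 - 2867)*(4338 + (1729 - 1*(-927))) = -7310*(4338 + (1729 + 927)) = -7310*(4338 + 2656) = -7310*6994 = -51126140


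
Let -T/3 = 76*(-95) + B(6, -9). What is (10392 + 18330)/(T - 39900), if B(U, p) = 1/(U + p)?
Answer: -28722/18239 ≈ -1.5748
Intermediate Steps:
B(U, p) = 1/(U + p)
T = 21661 (T = -3*(76*(-95) + 1/(6 - 9)) = -3*(-7220 + 1/(-3)) = -3*(-7220 - ⅓) = -3*(-21661/3) = 21661)
(10392 + 18330)/(T - 39900) = (10392 + 18330)/(21661 - 39900) = 28722/(-18239) = 28722*(-1/18239) = -28722/18239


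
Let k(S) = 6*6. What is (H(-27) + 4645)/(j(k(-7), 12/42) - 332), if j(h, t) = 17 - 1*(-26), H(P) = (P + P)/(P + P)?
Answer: -4646/289 ≈ -16.076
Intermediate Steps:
H(P) = 1 (H(P) = (2*P)/((2*P)) = (2*P)*(1/(2*P)) = 1)
k(S) = 36
j(h, t) = 43 (j(h, t) = 17 + 26 = 43)
(H(-27) + 4645)/(j(k(-7), 12/42) - 332) = (1 + 4645)/(43 - 332) = 4646/(-289) = 4646*(-1/289) = -4646/289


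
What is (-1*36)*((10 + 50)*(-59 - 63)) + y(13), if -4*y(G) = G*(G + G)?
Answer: 526871/2 ≈ 2.6344e+5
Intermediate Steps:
y(G) = -G²/2 (y(G) = -G*(G + G)/4 = -G*2*G/4 = -G²/2)
(-1*36)*((10 + 50)*(-59 - 63)) + y(13) = (-1*36)*((10 + 50)*(-59 - 63)) - ½*13² = -2160*(-122) - ½*169 = -36*(-7320) - 169/2 = 263520 - 169/2 = 526871/2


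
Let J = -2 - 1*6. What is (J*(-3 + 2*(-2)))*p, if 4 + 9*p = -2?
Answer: -112/3 ≈ -37.333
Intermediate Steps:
p = -2/3 (p = -4/9 + (1/9)*(-2) = -4/9 - 2/9 = -2/3 ≈ -0.66667)
J = -8 (J = -2 - 6 = -8)
(J*(-3 + 2*(-2)))*p = -8*(-3 + 2*(-2))*(-2/3) = -8*(-3 - 4)*(-2/3) = -8*(-7)*(-2/3) = 56*(-2/3) = -112/3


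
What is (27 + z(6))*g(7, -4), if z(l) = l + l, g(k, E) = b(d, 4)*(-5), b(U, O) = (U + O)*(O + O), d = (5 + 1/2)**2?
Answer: -53430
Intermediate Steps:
d = 121/4 (d = (5 + 1/2)**2 = (11/2)**2 = 121/4 ≈ 30.250)
b(U, O) = 2*O*(O + U) (b(U, O) = (O + U)*(2*O) = 2*O*(O + U))
g(k, E) = -1370 (g(k, E) = (2*4*(4 + 121/4))*(-5) = (2*4*(137/4))*(-5) = 274*(-5) = -1370)
z(l) = 2*l
(27 + z(6))*g(7, -4) = (27 + 2*6)*(-1370) = (27 + 12)*(-1370) = 39*(-1370) = -53430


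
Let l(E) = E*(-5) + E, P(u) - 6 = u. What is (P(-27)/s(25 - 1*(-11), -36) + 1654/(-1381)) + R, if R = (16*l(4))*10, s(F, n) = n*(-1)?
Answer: -42453835/16572 ≈ -2561.8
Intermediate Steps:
P(u) = 6 + u
s(F, n) = -n
l(E) = -4*E (l(E) = -5*E + E = -4*E)
R = -2560 (R = (16*(-4*4))*10 = (16*(-16))*10 = -256*10 = -2560)
(P(-27)/s(25 - 1*(-11), -36) + 1654/(-1381)) + R = ((6 - 27)/((-1*(-36))) + 1654/(-1381)) - 2560 = (-21/36 + 1654*(-1/1381)) - 2560 = (-21*1/36 - 1654/1381) - 2560 = (-7/12 - 1654/1381) - 2560 = -29515/16572 - 2560 = -42453835/16572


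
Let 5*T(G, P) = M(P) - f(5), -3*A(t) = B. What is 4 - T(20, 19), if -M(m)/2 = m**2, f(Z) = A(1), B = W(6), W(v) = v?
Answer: 148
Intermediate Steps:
B = 6
A(t) = -2 (A(t) = -1/3*6 = -2)
f(Z) = -2
M(m) = -2*m**2
T(G, P) = 2/5 - 2*P**2/5 (T(G, P) = (-2*P**2 - 1*(-2))/5 = (-2*P**2 + 2)/5 = (2 - 2*P**2)/5 = 2/5 - 2*P**2/5)
4 - T(20, 19) = 4 - (2/5 - 2/5*19**2) = 4 - (2/5 - 2/5*361) = 4 - (2/5 - 722/5) = 4 - 1*(-144) = 4 + 144 = 148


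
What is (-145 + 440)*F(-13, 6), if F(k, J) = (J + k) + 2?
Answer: -1475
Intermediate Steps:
F(k, J) = 2 + J + k
(-145 + 440)*F(-13, 6) = (-145 + 440)*(2 + 6 - 13) = 295*(-5) = -1475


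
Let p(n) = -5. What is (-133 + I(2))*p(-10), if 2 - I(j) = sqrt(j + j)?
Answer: 665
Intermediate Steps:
I(j) = 2 - sqrt(2)*sqrt(j) (I(j) = 2 - sqrt(j + j) = 2 - sqrt(2*j) = 2 - sqrt(2)*sqrt(j))
(-133 + I(2))*p(-10) = (-133 + (2 - sqrt(2)*sqrt(2)))*(-5) = (-133 + (2 - 2))*(-5) = (-133 + 0)*(-5) = -133*(-5) = 665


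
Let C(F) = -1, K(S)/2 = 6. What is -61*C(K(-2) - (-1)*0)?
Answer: 61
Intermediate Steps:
K(S) = 12 (K(S) = 2*6 = 12)
-61*C(K(-2) - (-1)*0) = -61*(-1) = 61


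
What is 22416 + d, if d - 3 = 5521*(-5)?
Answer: -5186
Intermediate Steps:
d = -27602 (d = 3 + 5521*(-5) = 3 - 27605 = -27602)
22416 + d = 22416 - 27602 = -5186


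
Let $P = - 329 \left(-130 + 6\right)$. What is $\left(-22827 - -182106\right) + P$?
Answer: $200075$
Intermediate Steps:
$P = 40796$ ($P = \left(-329\right) \left(-124\right) = 40796$)
$\left(-22827 - -182106\right) + P = \left(-22827 - -182106\right) + 40796 = \left(-22827 + 182106\right) + 40796 = 159279 + 40796 = 200075$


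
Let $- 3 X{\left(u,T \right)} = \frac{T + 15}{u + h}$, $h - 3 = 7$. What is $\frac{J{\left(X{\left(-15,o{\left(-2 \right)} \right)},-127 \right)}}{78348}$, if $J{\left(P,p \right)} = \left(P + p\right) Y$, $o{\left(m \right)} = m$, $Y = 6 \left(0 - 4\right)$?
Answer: $\frac{3784}{97935} \approx 0.038638$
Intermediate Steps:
$h = 10$ ($h = 3 + 7 = 10$)
$Y = -24$ ($Y = 6 \left(0 - 4\right) = 6 \left(-4\right) = -24$)
$X{\left(u,T \right)} = - \frac{15 + T}{3 \left(10 + u\right)}$ ($X{\left(u,T \right)} = - \frac{\left(T + 15\right) \frac{1}{u + 10}}{3} = - \frac{\left(15 + T\right) \frac{1}{10 + u}}{3} = - \frac{\frac{1}{10 + u} \left(15 + T\right)}{3} = - \frac{15 + T}{3 \left(10 + u\right)}$)
$J{\left(P,p \right)} = - 24 P - 24 p$ ($J{\left(P,p \right)} = \left(P + p\right) \left(-24\right) = - 24 P - 24 p$)
$\frac{J{\left(X{\left(-15,o{\left(-2 \right)} \right)},-127 \right)}}{78348} = \frac{- 24 \frac{-15 - -2}{3 \left(10 - 15\right)} - -3048}{78348} = \left(- 24 \frac{-15 + 2}{3 \left(-5\right)} + 3048\right) \frac{1}{78348} = \left(- 24 \cdot \frac{1}{3} \left(- \frac{1}{5}\right) \left(-13\right) + 3048\right) \frac{1}{78348} = \left(\left(-24\right) \frac{13}{15} + 3048\right) \frac{1}{78348} = \left(- \frac{104}{5} + 3048\right) \frac{1}{78348} = \frac{15136}{5} \cdot \frac{1}{78348} = \frac{3784}{97935}$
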